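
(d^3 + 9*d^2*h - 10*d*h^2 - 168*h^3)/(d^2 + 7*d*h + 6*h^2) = (d^2 + 3*d*h - 28*h^2)/(d + h)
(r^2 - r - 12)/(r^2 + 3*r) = (r - 4)/r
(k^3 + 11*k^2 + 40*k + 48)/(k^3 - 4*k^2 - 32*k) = (k^2 + 7*k + 12)/(k*(k - 8))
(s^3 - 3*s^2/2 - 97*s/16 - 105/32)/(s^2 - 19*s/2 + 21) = (s^2 + 2*s + 15/16)/(s - 6)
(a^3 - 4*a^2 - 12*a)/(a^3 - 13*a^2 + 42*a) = (a + 2)/(a - 7)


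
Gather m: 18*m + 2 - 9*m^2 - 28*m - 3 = -9*m^2 - 10*m - 1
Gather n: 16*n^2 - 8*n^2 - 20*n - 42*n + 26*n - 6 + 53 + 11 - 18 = 8*n^2 - 36*n + 40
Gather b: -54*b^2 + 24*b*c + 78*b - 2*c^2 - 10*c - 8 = -54*b^2 + b*(24*c + 78) - 2*c^2 - 10*c - 8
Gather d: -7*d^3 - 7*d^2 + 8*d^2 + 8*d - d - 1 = -7*d^3 + d^2 + 7*d - 1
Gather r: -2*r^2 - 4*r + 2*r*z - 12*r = -2*r^2 + r*(2*z - 16)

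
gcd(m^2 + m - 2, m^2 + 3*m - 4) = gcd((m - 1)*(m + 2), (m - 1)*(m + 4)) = m - 1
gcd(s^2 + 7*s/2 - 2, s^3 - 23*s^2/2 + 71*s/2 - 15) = s - 1/2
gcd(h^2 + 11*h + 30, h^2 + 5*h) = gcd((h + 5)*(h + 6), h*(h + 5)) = h + 5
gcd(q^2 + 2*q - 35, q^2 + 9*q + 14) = q + 7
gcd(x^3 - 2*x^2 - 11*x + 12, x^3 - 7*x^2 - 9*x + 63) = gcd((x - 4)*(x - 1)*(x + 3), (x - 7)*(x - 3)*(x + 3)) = x + 3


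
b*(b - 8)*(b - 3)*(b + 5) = b^4 - 6*b^3 - 31*b^2 + 120*b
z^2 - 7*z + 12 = (z - 4)*(z - 3)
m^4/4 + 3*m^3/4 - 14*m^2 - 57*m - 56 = (m/2 + 1)^2*(m - 8)*(m + 7)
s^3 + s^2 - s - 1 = (s - 1)*(s + 1)^2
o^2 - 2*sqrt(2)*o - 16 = (o - 4*sqrt(2))*(o + 2*sqrt(2))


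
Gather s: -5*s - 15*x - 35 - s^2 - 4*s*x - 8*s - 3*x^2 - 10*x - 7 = -s^2 + s*(-4*x - 13) - 3*x^2 - 25*x - 42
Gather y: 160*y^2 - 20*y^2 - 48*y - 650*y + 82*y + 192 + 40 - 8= 140*y^2 - 616*y + 224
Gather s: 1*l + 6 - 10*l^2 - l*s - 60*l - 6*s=-10*l^2 - 59*l + s*(-l - 6) + 6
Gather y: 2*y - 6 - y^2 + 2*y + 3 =-y^2 + 4*y - 3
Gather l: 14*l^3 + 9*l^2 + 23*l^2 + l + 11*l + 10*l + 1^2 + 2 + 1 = 14*l^3 + 32*l^2 + 22*l + 4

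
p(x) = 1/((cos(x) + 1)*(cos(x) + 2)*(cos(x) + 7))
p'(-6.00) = 0.01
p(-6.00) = 0.02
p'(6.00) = -0.00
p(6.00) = 0.02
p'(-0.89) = -0.03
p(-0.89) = 0.03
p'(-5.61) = 0.02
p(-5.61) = 0.03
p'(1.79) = 0.20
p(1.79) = 0.11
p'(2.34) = 1.21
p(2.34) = 0.40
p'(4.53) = -0.19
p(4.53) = 0.10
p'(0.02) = 0.00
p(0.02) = 0.02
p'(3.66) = -4.71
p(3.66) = 1.10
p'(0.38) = 0.01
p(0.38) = 0.02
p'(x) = sin(x)/((cos(x) + 1)*(cos(x) + 2)*(cos(x) + 7)^2) + sin(x)/((cos(x) + 1)*(cos(x) + 2)^2*(cos(x) + 7)) + sin(x)/((cos(x) + 1)^2*(cos(x) + 2)*(cos(x) + 7))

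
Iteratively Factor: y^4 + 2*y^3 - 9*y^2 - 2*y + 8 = (y - 1)*(y^3 + 3*y^2 - 6*y - 8) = (y - 1)*(y + 4)*(y^2 - y - 2) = (y - 2)*(y - 1)*(y + 4)*(y + 1)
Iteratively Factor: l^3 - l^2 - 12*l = (l)*(l^2 - l - 12) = l*(l - 4)*(l + 3)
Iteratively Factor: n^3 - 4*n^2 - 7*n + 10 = (n - 1)*(n^2 - 3*n - 10) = (n - 1)*(n + 2)*(n - 5)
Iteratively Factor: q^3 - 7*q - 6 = (q + 2)*(q^2 - 2*q - 3) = (q - 3)*(q + 2)*(q + 1)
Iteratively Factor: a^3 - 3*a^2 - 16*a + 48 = (a + 4)*(a^2 - 7*a + 12) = (a - 3)*(a + 4)*(a - 4)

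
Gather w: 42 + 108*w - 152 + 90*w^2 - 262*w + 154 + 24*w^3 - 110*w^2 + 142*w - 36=24*w^3 - 20*w^2 - 12*w + 8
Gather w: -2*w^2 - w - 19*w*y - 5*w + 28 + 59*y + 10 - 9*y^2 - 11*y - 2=-2*w^2 + w*(-19*y - 6) - 9*y^2 + 48*y + 36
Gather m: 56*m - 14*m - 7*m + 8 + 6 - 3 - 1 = 35*m + 10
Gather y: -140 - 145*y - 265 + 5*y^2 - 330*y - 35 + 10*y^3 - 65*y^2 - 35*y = 10*y^3 - 60*y^2 - 510*y - 440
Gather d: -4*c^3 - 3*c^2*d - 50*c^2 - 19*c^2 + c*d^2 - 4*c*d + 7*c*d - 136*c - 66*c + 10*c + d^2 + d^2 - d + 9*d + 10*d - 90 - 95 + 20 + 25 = -4*c^3 - 69*c^2 - 192*c + d^2*(c + 2) + d*(-3*c^2 + 3*c + 18) - 140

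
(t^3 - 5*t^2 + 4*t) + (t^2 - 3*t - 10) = t^3 - 4*t^2 + t - 10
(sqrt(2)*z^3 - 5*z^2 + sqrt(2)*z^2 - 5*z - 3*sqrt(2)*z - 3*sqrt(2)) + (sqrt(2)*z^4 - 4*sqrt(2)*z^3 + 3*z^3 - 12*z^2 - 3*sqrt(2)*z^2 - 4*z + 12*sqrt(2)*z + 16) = sqrt(2)*z^4 - 3*sqrt(2)*z^3 + 3*z^3 - 17*z^2 - 2*sqrt(2)*z^2 - 9*z + 9*sqrt(2)*z - 3*sqrt(2) + 16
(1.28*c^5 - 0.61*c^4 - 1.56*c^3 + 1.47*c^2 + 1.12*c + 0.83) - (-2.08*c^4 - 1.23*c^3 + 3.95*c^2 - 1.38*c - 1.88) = 1.28*c^5 + 1.47*c^4 - 0.33*c^3 - 2.48*c^2 + 2.5*c + 2.71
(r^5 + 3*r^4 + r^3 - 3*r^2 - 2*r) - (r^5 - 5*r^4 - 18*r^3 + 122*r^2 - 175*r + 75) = 8*r^4 + 19*r^3 - 125*r^2 + 173*r - 75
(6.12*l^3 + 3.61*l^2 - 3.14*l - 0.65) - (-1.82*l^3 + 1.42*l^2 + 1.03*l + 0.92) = 7.94*l^3 + 2.19*l^2 - 4.17*l - 1.57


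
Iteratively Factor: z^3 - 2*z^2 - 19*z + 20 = (z - 5)*(z^2 + 3*z - 4) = (z - 5)*(z + 4)*(z - 1)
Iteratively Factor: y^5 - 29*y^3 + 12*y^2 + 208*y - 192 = (y + 4)*(y^4 - 4*y^3 - 13*y^2 + 64*y - 48) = (y - 4)*(y + 4)*(y^3 - 13*y + 12) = (y - 4)*(y - 3)*(y + 4)*(y^2 + 3*y - 4) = (y - 4)*(y - 3)*(y + 4)^2*(y - 1)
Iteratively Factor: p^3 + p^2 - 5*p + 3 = (p + 3)*(p^2 - 2*p + 1) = (p - 1)*(p + 3)*(p - 1)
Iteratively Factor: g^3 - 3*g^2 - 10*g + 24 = (g - 2)*(g^2 - g - 12) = (g - 4)*(g - 2)*(g + 3)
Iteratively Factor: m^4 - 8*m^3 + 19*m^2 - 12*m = (m - 4)*(m^3 - 4*m^2 + 3*m) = m*(m - 4)*(m^2 - 4*m + 3) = m*(m - 4)*(m - 3)*(m - 1)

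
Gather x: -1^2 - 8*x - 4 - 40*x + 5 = -48*x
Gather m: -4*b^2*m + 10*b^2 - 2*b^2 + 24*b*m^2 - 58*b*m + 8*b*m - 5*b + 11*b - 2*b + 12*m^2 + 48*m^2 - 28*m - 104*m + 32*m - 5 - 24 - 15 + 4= 8*b^2 + 4*b + m^2*(24*b + 60) + m*(-4*b^2 - 50*b - 100) - 40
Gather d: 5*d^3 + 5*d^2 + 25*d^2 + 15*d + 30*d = 5*d^3 + 30*d^2 + 45*d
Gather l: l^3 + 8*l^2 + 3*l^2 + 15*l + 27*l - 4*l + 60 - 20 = l^3 + 11*l^2 + 38*l + 40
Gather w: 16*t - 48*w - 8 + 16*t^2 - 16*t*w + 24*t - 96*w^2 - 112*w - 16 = 16*t^2 + 40*t - 96*w^2 + w*(-16*t - 160) - 24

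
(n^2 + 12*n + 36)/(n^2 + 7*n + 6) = (n + 6)/(n + 1)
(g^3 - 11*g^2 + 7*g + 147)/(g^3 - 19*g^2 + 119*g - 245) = (g + 3)/(g - 5)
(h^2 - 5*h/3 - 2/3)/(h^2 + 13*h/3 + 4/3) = (h - 2)/(h + 4)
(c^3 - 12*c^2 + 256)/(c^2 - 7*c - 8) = (c^2 - 4*c - 32)/(c + 1)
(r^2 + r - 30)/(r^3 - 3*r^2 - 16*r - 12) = (-r^2 - r + 30)/(-r^3 + 3*r^2 + 16*r + 12)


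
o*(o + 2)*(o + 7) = o^3 + 9*o^2 + 14*o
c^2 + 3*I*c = c*(c + 3*I)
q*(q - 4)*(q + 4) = q^3 - 16*q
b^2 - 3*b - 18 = (b - 6)*(b + 3)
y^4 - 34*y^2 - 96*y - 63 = (y - 7)*(y + 1)*(y + 3)^2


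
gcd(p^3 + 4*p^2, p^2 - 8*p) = p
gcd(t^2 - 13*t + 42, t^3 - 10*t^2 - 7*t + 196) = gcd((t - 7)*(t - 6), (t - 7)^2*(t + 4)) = t - 7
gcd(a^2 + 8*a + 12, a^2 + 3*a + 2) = a + 2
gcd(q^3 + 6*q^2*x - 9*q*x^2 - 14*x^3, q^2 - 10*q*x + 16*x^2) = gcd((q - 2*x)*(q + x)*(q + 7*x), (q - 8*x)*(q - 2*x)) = -q + 2*x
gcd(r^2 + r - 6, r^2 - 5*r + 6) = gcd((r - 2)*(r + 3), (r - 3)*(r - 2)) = r - 2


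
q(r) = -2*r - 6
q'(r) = -2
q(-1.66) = -2.68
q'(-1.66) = -2.00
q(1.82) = -9.64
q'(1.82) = -2.00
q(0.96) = -7.92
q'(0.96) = -2.00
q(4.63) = -15.26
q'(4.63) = -2.00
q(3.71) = -13.42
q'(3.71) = -2.00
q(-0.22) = -5.56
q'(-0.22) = -2.00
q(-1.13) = -3.74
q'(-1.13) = -2.00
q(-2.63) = -0.74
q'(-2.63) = -2.00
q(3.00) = -12.00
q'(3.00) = -2.00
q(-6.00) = 6.00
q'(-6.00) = -2.00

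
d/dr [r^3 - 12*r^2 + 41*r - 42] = 3*r^2 - 24*r + 41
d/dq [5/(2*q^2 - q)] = 5*(1 - 4*q)/(q^2*(2*q - 1)^2)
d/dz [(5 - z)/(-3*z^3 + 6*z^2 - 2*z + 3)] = (3*z^3 - 6*z^2 + 2*z - (z - 5)*(9*z^2 - 12*z + 2) - 3)/(3*z^3 - 6*z^2 + 2*z - 3)^2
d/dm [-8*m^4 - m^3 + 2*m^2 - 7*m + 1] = -32*m^3 - 3*m^2 + 4*m - 7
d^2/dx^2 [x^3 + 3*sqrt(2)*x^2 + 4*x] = 6*x + 6*sqrt(2)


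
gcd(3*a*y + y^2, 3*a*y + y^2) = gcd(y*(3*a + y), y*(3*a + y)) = 3*a*y + y^2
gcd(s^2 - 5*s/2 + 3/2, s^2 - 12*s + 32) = 1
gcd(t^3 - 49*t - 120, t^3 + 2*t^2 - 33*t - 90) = t^2 + 8*t + 15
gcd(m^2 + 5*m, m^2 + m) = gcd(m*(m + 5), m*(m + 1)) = m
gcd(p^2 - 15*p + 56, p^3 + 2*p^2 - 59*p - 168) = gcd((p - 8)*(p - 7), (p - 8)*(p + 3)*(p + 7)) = p - 8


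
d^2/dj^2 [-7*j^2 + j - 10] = -14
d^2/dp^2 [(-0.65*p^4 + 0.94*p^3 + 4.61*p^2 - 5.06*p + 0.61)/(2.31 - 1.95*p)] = (14.82975*p^4 - 53.9955*p^3 + 67.02696*p^2 - 30.095604*p - 8.25235200000001)/(7.414875*p^3 - 26.351325*p^2 + 31.216185*p - 12.326391)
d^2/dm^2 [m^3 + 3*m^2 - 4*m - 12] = 6*m + 6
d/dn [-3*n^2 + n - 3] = 1 - 6*n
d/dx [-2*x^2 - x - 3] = -4*x - 1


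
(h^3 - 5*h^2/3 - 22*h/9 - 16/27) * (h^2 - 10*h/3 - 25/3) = h^5 - 5*h^4 - 47*h^3/9 + 193*h^2/9 + 1810*h/81 + 400/81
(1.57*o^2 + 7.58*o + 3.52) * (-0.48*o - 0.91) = -0.7536*o^3 - 5.0671*o^2 - 8.5874*o - 3.2032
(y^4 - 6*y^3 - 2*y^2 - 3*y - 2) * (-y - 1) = -y^5 + 5*y^4 + 8*y^3 + 5*y^2 + 5*y + 2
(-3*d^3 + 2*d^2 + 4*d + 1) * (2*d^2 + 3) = -6*d^5 + 4*d^4 - d^3 + 8*d^2 + 12*d + 3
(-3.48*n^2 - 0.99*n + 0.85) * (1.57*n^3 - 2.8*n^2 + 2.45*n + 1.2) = -5.4636*n^5 + 8.1897*n^4 - 4.4195*n^3 - 8.9815*n^2 + 0.8945*n + 1.02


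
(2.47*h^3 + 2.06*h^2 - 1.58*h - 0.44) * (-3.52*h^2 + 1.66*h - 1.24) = -8.6944*h^5 - 3.151*h^4 + 5.9184*h^3 - 3.6284*h^2 + 1.2288*h + 0.5456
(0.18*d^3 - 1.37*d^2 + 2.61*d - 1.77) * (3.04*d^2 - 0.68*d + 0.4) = 0.5472*d^5 - 4.2872*d^4 + 8.938*d^3 - 7.7036*d^2 + 2.2476*d - 0.708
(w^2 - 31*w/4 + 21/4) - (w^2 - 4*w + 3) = 9/4 - 15*w/4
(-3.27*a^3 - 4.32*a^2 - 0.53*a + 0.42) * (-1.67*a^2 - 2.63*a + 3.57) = 5.4609*a^5 + 15.8145*a^4 + 0.572800000000001*a^3 - 14.7299*a^2 - 2.9967*a + 1.4994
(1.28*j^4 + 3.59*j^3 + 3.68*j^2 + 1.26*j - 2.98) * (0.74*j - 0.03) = 0.9472*j^5 + 2.6182*j^4 + 2.6155*j^3 + 0.822*j^2 - 2.243*j + 0.0894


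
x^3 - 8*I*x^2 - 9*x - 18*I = (x - 6*I)*(x - 3*I)*(x + I)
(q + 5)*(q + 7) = q^2 + 12*q + 35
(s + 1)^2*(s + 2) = s^3 + 4*s^2 + 5*s + 2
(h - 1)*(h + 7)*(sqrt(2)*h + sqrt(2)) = sqrt(2)*h^3 + 7*sqrt(2)*h^2 - sqrt(2)*h - 7*sqrt(2)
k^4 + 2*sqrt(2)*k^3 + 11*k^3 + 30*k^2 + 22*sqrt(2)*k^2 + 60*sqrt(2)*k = k*(k + 5)*(k + 6)*(k + 2*sqrt(2))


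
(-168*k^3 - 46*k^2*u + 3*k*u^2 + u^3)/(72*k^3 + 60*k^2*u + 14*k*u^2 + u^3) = (-28*k^2 - 3*k*u + u^2)/(12*k^2 + 8*k*u + u^2)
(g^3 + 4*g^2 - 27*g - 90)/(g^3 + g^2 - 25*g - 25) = (g^2 + 9*g + 18)/(g^2 + 6*g + 5)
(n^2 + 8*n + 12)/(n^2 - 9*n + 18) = (n^2 + 8*n + 12)/(n^2 - 9*n + 18)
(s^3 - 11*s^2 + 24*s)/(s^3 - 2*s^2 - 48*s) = (s - 3)/(s + 6)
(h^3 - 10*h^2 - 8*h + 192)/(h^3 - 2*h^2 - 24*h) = (h - 8)/h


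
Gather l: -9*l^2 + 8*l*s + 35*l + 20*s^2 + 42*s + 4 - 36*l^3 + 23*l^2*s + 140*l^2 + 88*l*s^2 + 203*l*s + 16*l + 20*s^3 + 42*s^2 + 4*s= -36*l^3 + l^2*(23*s + 131) + l*(88*s^2 + 211*s + 51) + 20*s^3 + 62*s^2 + 46*s + 4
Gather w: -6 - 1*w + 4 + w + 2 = 0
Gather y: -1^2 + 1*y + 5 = y + 4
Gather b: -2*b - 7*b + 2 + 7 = 9 - 9*b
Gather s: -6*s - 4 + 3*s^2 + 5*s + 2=3*s^2 - s - 2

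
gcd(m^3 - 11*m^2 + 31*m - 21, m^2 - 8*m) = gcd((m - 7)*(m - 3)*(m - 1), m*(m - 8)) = 1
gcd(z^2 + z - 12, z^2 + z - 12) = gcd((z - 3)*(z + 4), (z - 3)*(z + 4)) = z^2 + z - 12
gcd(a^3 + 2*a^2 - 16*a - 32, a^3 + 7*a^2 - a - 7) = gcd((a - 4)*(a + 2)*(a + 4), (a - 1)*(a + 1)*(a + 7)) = 1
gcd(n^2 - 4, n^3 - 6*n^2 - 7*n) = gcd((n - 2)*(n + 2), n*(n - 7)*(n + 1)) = 1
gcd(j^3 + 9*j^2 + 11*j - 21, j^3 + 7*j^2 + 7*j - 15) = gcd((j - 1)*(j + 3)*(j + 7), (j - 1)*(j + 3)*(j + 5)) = j^2 + 2*j - 3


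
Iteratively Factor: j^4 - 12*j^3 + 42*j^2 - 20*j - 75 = (j - 5)*(j^3 - 7*j^2 + 7*j + 15) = (j - 5)*(j + 1)*(j^2 - 8*j + 15) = (j - 5)^2*(j + 1)*(j - 3)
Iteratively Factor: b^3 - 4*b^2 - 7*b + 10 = (b - 1)*(b^2 - 3*b - 10) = (b - 1)*(b + 2)*(b - 5)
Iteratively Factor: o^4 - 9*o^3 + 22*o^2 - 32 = (o + 1)*(o^3 - 10*o^2 + 32*o - 32) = (o - 4)*(o + 1)*(o^2 - 6*o + 8) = (o - 4)*(o - 2)*(o + 1)*(o - 4)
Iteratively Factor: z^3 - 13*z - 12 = (z - 4)*(z^2 + 4*z + 3) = (z - 4)*(z + 3)*(z + 1)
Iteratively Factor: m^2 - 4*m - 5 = (m + 1)*(m - 5)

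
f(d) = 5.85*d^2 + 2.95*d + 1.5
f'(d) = 11.7*d + 2.95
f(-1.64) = 12.40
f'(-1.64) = -16.24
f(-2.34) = 26.63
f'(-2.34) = -24.43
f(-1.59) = 11.60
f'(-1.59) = -15.65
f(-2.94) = 43.39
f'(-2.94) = -31.45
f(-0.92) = 3.74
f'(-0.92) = -7.81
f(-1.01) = 4.49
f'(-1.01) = -8.87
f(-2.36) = 27.12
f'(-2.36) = -24.66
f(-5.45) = 159.18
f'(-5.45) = -60.82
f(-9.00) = 448.80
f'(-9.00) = -102.35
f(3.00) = 63.00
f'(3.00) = 38.05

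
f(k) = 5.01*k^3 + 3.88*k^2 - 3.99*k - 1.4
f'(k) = 15.03*k^2 + 7.76*k - 3.99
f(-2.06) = -20.51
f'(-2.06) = 43.81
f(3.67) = 283.86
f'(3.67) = 226.93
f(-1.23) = 0.05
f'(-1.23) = 9.20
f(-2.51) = -46.17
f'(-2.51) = 71.22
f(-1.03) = 1.35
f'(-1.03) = 3.96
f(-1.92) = -14.90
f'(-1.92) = 36.52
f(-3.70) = -187.29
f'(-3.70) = 173.06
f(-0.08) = -1.06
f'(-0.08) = -4.51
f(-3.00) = -89.78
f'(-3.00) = 108.00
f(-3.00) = -89.78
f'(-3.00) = 108.00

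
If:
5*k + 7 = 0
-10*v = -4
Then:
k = -7/5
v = 2/5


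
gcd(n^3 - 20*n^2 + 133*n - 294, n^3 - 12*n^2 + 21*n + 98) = n^2 - 14*n + 49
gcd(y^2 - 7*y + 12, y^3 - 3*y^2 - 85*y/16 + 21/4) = y - 4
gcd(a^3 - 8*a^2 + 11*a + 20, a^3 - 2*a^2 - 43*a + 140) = a^2 - 9*a + 20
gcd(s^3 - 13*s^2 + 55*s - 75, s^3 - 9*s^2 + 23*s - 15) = s^2 - 8*s + 15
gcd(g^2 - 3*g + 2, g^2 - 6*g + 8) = g - 2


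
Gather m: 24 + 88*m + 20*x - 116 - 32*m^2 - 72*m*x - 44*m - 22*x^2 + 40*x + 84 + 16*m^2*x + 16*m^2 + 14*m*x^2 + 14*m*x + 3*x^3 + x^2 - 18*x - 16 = m^2*(16*x - 16) + m*(14*x^2 - 58*x + 44) + 3*x^3 - 21*x^2 + 42*x - 24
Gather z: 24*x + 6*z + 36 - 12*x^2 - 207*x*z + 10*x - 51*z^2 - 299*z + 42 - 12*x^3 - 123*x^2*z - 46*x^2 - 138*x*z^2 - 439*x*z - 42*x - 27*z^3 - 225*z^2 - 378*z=-12*x^3 - 58*x^2 - 8*x - 27*z^3 + z^2*(-138*x - 276) + z*(-123*x^2 - 646*x - 671) + 78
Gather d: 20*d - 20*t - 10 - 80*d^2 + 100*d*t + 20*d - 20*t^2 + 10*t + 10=-80*d^2 + d*(100*t + 40) - 20*t^2 - 10*t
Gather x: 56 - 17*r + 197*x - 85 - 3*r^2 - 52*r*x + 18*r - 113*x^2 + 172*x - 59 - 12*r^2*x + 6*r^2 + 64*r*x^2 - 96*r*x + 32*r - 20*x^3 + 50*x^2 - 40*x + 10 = 3*r^2 + 33*r - 20*x^3 + x^2*(64*r - 63) + x*(-12*r^2 - 148*r + 329) - 78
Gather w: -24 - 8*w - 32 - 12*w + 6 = -20*w - 50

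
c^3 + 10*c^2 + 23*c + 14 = (c + 1)*(c + 2)*(c + 7)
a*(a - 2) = a^2 - 2*a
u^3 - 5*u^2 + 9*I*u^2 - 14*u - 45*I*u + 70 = (u - 5)*(u + 2*I)*(u + 7*I)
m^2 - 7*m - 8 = (m - 8)*(m + 1)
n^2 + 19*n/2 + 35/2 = (n + 5/2)*(n + 7)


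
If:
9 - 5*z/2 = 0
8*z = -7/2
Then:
No Solution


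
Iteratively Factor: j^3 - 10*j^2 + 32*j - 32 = (j - 4)*(j^2 - 6*j + 8) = (j - 4)*(j - 2)*(j - 4)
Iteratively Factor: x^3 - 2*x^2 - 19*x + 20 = (x - 1)*(x^2 - x - 20) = (x - 5)*(x - 1)*(x + 4)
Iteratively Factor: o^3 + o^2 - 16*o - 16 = (o - 4)*(o^2 + 5*o + 4) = (o - 4)*(o + 4)*(o + 1)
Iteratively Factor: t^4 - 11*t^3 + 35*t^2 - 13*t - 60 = (t - 5)*(t^3 - 6*t^2 + 5*t + 12) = (t - 5)*(t - 3)*(t^2 - 3*t - 4) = (t - 5)*(t - 3)*(t + 1)*(t - 4)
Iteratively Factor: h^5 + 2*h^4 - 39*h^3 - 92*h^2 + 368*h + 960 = (h + 3)*(h^4 - h^3 - 36*h^2 + 16*h + 320) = (h - 5)*(h + 3)*(h^3 + 4*h^2 - 16*h - 64) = (h - 5)*(h + 3)*(h + 4)*(h^2 - 16) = (h - 5)*(h + 3)*(h + 4)^2*(h - 4)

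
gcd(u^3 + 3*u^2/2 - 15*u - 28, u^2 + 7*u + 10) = u + 2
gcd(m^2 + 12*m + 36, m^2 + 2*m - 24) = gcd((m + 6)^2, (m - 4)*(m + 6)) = m + 6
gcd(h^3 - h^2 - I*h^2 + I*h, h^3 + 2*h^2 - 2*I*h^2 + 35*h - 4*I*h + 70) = 1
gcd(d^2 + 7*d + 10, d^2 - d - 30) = d + 5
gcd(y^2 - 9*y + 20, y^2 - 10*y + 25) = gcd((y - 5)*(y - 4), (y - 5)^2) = y - 5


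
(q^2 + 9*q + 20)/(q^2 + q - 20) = (q + 4)/(q - 4)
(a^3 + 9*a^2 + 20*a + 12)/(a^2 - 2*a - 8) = (a^2 + 7*a + 6)/(a - 4)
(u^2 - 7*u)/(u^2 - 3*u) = (u - 7)/(u - 3)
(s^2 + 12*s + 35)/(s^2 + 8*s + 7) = (s + 5)/(s + 1)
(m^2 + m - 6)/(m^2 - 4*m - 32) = (-m^2 - m + 6)/(-m^2 + 4*m + 32)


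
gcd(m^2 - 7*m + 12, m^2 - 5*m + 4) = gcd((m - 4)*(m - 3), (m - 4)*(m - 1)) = m - 4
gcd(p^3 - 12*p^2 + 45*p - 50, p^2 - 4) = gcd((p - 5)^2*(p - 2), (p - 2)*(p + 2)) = p - 2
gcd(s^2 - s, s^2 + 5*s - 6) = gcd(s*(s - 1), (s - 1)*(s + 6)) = s - 1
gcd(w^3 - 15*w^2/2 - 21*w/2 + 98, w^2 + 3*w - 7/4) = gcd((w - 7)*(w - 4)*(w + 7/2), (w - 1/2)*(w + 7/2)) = w + 7/2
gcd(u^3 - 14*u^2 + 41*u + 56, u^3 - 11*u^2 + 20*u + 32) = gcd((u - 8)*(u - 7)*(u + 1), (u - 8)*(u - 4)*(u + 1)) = u^2 - 7*u - 8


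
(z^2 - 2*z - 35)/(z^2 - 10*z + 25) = (z^2 - 2*z - 35)/(z^2 - 10*z + 25)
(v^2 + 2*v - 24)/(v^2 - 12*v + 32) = (v + 6)/(v - 8)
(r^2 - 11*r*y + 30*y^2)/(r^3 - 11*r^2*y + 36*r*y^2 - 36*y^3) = (r - 5*y)/(r^2 - 5*r*y + 6*y^2)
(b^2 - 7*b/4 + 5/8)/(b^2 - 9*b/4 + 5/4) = (b - 1/2)/(b - 1)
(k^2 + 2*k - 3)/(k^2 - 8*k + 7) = (k + 3)/(k - 7)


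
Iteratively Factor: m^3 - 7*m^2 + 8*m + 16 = (m + 1)*(m^2 - 8*m + 16) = (m - 4)*(m + 1)*(m - 4)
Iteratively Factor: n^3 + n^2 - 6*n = (n)*(n^2 + n - 6) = n*(n - 2)*(n + 3)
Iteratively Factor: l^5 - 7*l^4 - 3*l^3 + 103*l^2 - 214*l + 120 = (l - 3)*(l^4 - 4*l^3 - 15*l^2 + 58*l - 40) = (l - 5)*(l - 3)*(l^3 + l^2 - 10*l + 8) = (l - 5)*(l - 3)*(l - 2)*(l^2 + 3*l - 4) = (l - 5)*(l - 3)*(l - 2)*(l - 1)*(l + 4)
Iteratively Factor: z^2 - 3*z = (z)*(z - 3)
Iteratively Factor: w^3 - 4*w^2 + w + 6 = (w - 3)*(w^2 - w - 2) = (w - 3)*(w - 2)*(w + 1)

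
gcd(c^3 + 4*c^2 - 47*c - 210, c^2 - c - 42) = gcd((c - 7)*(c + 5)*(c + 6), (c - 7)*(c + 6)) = c^2 - c - 42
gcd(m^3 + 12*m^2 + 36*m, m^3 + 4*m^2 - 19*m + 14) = 1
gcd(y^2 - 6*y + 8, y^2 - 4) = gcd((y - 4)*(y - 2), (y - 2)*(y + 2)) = y - 2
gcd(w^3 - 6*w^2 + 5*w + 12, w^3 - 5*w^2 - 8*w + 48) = w - 4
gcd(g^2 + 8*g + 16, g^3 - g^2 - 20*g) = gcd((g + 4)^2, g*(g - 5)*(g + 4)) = g + 4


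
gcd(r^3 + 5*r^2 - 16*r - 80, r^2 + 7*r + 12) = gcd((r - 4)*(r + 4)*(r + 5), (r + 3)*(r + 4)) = r + 4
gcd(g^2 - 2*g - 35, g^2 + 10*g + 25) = g + 5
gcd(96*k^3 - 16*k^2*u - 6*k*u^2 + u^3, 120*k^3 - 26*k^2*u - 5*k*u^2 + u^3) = 24*k^2 - 10*k*u + u^2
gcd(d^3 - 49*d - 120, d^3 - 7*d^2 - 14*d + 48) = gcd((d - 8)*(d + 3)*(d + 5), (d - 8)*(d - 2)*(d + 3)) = d^2 - 5*d - 24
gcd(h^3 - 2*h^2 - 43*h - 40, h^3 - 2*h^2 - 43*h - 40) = h^3 - 2*h^2 - 43*h - 40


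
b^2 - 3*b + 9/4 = (b - 3/2)^2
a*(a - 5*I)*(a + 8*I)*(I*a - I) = I*a^4 - 3*a^3 - I*a^3 + 3*a^2 + 40*I*a^2 - 40*I*a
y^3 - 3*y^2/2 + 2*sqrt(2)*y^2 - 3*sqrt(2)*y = y*(y - 3/2)*(y + 2*sqrt(2))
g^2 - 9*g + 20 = (g - 5)*(g - 4)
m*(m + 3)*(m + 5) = m^3 + 8*m^2 + 15*m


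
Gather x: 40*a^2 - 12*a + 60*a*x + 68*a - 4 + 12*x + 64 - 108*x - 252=40*a^2 + 56*a + x*(60*a - 96) - 192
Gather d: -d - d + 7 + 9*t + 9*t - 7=-2*d + 18*t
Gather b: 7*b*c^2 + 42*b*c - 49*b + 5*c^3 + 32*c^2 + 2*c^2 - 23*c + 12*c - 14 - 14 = b*(7*c^2 + 42*c - 49) + 5*c^3 + 34*c^2 - 11*c - 28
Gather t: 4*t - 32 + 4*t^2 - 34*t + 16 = 4*t^2 - 30*t - 16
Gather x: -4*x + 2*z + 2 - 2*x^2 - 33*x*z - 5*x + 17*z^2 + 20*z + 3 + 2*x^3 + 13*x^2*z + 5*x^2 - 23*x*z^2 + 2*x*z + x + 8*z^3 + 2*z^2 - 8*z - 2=2*x^3 + x^2*(13*z + 3) + x*(-23*z^2 - 31*z - 8) + 8*z^3 + 19*z^2 + 14*z + 3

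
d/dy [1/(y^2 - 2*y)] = 2*(1 - y)/(y^2*(y - 2)^2)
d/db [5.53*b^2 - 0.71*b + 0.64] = 11.06*b - 0.71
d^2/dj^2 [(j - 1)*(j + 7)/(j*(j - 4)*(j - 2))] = 2*(j^6 + 18*j^5 - 174*j^4 + 552*j^3 - 924*j^2 + 1008*j - 448)/(j^3*(j^6 - 18*j^5 + 132*j^4 - 504*j^3 + 1056*j^2 - 1152*j + 512))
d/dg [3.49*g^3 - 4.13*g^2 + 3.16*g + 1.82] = 10.47*g^2 - 8.26*g + 3.16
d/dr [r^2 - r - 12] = 2*r - 1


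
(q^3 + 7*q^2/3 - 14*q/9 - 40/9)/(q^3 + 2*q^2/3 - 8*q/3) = (q + 5/3)/q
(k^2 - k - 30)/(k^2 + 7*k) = (k^2 - k - 30)/(k*(k + 7))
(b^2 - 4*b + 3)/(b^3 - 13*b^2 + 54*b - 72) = (b - 1)/(b^2 - 10*b + 24)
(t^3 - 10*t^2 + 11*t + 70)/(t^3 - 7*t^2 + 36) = (t^2 - 12*t + 35)/(t^2 - 9*t + 18)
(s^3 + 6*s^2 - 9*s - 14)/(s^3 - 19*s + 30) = (s^2 + 8*s + 7)/(s^2 + 2*s - 15)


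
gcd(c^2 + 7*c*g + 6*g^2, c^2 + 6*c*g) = c + 6*g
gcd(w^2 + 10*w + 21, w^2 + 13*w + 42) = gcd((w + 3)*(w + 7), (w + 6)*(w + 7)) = w + 7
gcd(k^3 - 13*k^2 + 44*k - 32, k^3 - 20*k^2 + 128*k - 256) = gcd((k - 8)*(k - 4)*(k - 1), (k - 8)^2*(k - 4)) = k^2 - 12*k + 32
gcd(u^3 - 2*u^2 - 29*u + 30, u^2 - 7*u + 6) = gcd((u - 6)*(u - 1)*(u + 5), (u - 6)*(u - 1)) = u^2 - 7*u + 6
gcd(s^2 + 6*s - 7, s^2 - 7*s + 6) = s - 1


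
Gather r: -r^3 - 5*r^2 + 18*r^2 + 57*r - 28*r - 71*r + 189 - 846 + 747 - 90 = -r^3 + 13*r^2 - 42*r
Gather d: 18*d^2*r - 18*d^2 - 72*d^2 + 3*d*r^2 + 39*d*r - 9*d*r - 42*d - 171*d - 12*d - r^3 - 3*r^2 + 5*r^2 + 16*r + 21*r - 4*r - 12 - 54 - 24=d^2*(18*r - 90) + d*(3*r^2 + 30*r - 225) - r^3 + 2*r^2 + 33*r - 90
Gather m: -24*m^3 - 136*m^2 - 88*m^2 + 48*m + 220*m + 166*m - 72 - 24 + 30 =-24*m^3 - 224*m^2 + 434*m - 66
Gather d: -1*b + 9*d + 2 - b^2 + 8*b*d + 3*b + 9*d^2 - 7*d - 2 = -b^2 + 2*b + 9*d^2 + d*(8*b + 2)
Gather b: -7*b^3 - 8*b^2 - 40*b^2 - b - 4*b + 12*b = -7*b^3 - 48*b^2 + 7*b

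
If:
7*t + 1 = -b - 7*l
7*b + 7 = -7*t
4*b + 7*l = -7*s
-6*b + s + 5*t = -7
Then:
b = 8/87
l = 190/203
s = -86/87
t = -95/87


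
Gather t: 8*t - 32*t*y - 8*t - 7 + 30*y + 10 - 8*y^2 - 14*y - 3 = -32*t*y - 8*y^2 + 16*y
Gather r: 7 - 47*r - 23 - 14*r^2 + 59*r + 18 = -14*r^2 + 12*r + 2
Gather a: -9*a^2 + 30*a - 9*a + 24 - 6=-9*a^2 + 21*a + 18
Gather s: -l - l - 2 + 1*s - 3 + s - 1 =-2*l + 2*s - 6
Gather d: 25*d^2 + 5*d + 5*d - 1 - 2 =25*d^2 + 10*d - 3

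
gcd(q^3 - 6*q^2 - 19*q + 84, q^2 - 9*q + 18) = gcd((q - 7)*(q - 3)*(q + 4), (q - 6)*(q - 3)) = q - 3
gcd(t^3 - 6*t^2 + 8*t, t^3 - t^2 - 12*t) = t^2 - 4*t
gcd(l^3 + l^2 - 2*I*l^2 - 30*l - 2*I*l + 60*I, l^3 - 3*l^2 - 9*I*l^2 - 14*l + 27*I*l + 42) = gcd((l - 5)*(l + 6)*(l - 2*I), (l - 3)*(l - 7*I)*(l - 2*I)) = l - 2*I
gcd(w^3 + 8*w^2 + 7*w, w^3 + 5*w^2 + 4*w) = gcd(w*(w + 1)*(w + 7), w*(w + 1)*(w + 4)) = w^2 + w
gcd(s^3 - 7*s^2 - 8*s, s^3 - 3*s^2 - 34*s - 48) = s - 8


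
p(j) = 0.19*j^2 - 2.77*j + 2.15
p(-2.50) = 10.26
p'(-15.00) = -8.47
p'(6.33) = -0.36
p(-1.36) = 6.27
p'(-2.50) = -3.72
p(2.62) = -3.80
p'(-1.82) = -3.46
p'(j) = 0.38*j - 2.77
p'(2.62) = -1.77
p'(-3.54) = -4.12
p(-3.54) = 14.34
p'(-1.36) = -3.29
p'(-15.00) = -8.47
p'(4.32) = -1.13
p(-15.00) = 86.45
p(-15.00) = 86.45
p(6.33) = -7.77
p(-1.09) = 5.40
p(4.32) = -6.27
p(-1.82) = 7.82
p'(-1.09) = -3.18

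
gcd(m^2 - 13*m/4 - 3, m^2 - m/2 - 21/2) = 1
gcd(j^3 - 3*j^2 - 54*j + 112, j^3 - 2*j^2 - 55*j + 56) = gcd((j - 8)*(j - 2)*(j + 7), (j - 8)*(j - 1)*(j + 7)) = j^2 - j - 56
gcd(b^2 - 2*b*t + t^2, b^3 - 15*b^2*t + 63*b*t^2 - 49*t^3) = -b + t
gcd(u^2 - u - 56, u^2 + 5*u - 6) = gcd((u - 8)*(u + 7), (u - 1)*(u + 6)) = 1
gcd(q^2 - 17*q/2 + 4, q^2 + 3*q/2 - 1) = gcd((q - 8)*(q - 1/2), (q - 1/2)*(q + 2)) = q - 1/2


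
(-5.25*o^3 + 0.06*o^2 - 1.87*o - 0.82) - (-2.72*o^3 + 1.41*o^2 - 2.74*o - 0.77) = -2.53*o^3 - 1.35*o^2 + 0.87*o - 0.0499999999999999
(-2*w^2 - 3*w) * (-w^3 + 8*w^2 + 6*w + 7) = 2*w^5 - 13*w^4 - 36*w^3 - 32*w^2 - 21*w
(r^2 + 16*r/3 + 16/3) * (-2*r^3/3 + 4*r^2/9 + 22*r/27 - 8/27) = -2*r^5/3 - 28*r^4/9 - 10*r^3/27 + 520*r^2/81 + 224*r/81 - 128/81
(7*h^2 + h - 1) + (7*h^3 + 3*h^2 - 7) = 7*h^3 + 10*h^2 + h - 8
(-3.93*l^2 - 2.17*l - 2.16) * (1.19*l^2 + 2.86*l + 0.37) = -4.6767*l^4 - 13.8221*l^3 - 10.2307*l^2 - 6.9805*l - 0.7992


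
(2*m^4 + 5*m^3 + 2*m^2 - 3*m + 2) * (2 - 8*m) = -16*m^5 - 36*m^4 - 6*m^3 + 28*m^2 - 22*m + 4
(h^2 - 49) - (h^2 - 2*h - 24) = 2*h - 25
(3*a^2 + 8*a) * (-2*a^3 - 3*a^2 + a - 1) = -6*a^5 - 25*a^4 - 21*a^3 + 5*a^2 - 8*a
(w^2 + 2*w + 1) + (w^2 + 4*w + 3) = 2*w^2 + 6*w + 4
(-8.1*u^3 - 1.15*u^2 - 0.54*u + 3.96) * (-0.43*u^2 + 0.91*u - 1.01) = 3.483*u^5 - 6.8765*u^4 + 7.3667*u^3 - 1.0327*u^2 + 4.149*u - 3.9996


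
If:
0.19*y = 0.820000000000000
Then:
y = 4.32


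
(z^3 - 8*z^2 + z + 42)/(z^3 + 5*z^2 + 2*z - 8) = (z^2 - 10*z + 21)/(z^2 + 3*z - 4)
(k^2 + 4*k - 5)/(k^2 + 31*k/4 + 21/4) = 4*(k^2 + 4*k - 5)/(4*k^2 + 31*k + 21)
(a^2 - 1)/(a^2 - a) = (a + 1)/a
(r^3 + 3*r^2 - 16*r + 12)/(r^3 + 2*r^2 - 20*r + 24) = (r - 1)/(r - 2)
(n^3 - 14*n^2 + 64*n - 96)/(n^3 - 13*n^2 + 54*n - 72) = (n - 4)/(n - 3)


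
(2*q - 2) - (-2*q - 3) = 4*q + 1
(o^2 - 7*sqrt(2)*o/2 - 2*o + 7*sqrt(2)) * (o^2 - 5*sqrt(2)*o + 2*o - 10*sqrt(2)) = o^4 - 17*sqrt(2)*o^3/2 + 31*o^2 + 34*sqrt(2)*o - 140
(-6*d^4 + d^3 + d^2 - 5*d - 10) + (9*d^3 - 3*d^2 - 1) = -6*d^4 + 10*d^3 - 2*d^2 - 5*d - 11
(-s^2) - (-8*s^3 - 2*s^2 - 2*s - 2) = 8*s^3 + s^2 + 2*s + 2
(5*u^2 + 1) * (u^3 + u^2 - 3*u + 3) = 5*u^5 + 5*u^4 - 14*u^3 + 16*u^2 - 3*u + 3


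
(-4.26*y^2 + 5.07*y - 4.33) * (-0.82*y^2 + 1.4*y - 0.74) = 3.4932*y^4 - 10.1214*y^3 + 13.801*y^2 - 9.8138*y + 3.2042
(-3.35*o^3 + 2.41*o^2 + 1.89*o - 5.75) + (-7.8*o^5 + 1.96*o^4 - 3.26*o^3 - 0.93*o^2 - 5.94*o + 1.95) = -7.8*o^5 + 1.96*o^4 - 6.61*o^3 + 1.48*o^2 - 4.05*o - 3.8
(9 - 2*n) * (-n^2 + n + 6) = 2*n^3 - 11*n^2 - 3*n + 54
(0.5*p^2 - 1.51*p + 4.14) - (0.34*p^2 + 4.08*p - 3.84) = 0.16*p^2 - 5.59*p + 7.98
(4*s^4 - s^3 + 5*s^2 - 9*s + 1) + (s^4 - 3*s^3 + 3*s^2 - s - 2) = 5*s^4 - 4*s^3 + 8*s^2 - 10*s - 1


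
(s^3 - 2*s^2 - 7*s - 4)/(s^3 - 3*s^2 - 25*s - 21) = (s^2 - 3*s - 4)/(s^2 - 4*s - 21)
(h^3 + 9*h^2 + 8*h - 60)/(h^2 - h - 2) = (h^2 + 11*h + 30)/(h + 1)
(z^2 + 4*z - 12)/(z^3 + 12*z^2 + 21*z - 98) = (z + 6)/(z^2 + 14*z + 49)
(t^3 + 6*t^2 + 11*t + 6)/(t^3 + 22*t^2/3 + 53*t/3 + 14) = 3*(t + 1)/(3*t + 7)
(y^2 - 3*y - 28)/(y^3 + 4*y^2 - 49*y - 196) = 1/(y + 7)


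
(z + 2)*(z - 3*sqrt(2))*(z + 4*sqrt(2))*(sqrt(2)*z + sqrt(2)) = sqrt(2)*z^4 + 2*z^3 + 3*sqrt(2)*z^3 - 22*sqrt(2)*z^2 + 6*z^2 - 72*sqrt(2)*z + 4*z - 48*sqrt(2)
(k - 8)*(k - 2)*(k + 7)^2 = k^4 + 4*k^3 - 75*k^2 - 266*k + 784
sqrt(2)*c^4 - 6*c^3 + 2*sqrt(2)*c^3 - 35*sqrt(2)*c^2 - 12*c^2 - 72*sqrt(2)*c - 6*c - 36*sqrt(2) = (c + 1)*(c - 6*sqrt(2))*(c + 3*sqrt(2))*(sqrt(2)*c + sqrt(2))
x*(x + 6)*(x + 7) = x^3 + 13*x^2 + 42*x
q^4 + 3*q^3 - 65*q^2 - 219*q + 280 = (q - 8)*(q - 1)*(q + 5)*(q + 7)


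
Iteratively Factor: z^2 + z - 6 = (z + 3)*(z - 2)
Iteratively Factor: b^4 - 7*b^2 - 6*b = (b + 2)*(b^3 - 2*b^2 - 3*b) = b*(b + 2)*(b^2 - 2*b - 3) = b*(b - 3)*(b + 2)*(b + 1)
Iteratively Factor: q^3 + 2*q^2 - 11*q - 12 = (q + 1)*(q^2 + q - 12) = (q + 1)*(q + 4)*(q - 3)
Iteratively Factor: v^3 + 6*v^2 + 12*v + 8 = (v + 2)*(v^2 + 4*v + 4) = (v + 2)^2*(v + 2)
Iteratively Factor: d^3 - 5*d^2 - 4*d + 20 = (d - 5)*(d^2 - 4) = (d - 5)*(d + 2)*(d - 2)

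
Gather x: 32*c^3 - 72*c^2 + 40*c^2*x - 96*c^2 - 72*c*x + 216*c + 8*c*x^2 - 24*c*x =32*c^3 - 168*c^2 + 8*c*x^2 + 216*c + x*(40*c^2 - 96*c)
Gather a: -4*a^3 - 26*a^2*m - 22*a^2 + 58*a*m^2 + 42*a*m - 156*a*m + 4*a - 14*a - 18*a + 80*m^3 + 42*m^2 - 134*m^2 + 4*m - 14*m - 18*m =-4*a^3 + a^2*(-26*m - 22) + a*(58*m^2 - 114*m - 28) + 80*m^3 - 92*m^2 - 28*m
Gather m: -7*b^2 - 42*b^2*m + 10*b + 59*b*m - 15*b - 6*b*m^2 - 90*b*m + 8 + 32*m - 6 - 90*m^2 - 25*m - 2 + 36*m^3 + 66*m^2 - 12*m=-7*b^2 - 5*b + 36*m^3 + m^2*(-6*b - 24) + m*(-42*b^2 - 31*b - 5)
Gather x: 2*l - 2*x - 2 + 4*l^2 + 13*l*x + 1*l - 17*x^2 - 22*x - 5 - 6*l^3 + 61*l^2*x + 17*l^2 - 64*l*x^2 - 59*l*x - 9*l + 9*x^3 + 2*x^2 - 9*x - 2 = -6*l^3 + 21*l^2 - 6*l + 9*x^3 + x^2*(-64*l - 15) + x*(61*l^2 - 46*l - 33) - 9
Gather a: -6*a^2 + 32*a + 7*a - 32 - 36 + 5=-6*a^2 + 39*a - 63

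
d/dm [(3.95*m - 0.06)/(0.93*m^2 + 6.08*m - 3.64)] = (-3.6735*m^2 + 0.111599999999999*m - 14.0132)/(0.8649*m^4 + 11.3088*m^3 + 30.196*m^2 - 44.2624*m + 13.2496)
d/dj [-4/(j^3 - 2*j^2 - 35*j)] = 4*(3*j^2 - 4*j - 35)/(j^2*(-j^2 + 2*j + 35)^2)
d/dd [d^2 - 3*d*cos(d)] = 3*d*sin(d) + 2*d - 3*cos(d)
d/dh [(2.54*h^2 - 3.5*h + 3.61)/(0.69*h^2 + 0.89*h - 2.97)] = (4.6756*h^2 - 20.0694*h + 7.1821)/(0.4761*h^4 + 1.2282*h^3 - 3.3065*h^2 - 5.2866*h + 8.8209)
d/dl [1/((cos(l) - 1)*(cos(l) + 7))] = 2*(cos(l) + 3)*sin(l)/((cos(l) - 1)^2*(cos(l) + 7)^2)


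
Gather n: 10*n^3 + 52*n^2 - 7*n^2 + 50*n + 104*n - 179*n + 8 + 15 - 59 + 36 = 10*n^3 + 45*n^2 - 25*n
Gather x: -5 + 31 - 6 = 20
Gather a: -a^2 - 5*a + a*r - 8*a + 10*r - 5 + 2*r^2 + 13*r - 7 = -a^2 + a*(r - 13) + 2*r^2 + 23*r - 12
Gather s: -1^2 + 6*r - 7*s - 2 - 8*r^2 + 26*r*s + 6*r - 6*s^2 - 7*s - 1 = -8*r^2 + 12*r - 6*s^2 + s*(26*r - 14) - 4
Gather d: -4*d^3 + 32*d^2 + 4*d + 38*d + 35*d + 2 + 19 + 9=-4*d^3 + 32*d^2 + 77*d + 30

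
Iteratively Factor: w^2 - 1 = (w + 1)*(w - 1)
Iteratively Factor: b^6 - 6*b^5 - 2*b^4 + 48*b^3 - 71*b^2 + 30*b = (b - 1)*(b^5 - 5*b^4 - 7*b^3 + 41*b^2 - 30*b) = (b - 1)*(b + 3)*(b^4 - 8*b^3 + 17*b^2 - 10*b) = (b - 2)*(b - 1)*(b + 3)*(b^3 - 6*b^2 + 5*b) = (b - 5)*(b - 2)*(b - 1)*(b + 3)*(b^2 - b) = b*(b - 5)*(b - 2)*(b - 1)*(b + 3)*(b - 1)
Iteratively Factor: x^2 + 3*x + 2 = (x + 2)*(x + 1)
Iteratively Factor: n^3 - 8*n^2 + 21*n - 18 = (n - 2)*(n^2 - 6*n + 9) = (n - 3)*(n - 2)*(n - 3)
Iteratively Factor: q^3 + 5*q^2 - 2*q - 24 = (q + 4)*(q^2 + q - 6) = (q + 3)*(q + 4)*(q - 2)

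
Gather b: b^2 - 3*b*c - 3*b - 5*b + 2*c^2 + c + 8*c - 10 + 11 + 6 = b^2 + b*(-3*c - 8) + 2*c^2 + 9*c + 7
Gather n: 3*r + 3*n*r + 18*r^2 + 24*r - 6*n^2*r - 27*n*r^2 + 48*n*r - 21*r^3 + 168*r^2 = -6*n^2*r + n*(-27*r^2 + 51*r) - 21*r^3 + 186*r^2 + 27*r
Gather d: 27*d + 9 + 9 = 27*d + 18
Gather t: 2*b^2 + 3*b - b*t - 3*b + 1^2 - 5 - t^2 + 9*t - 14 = 2*b^2 - t^2 + t*(9 - b) - 18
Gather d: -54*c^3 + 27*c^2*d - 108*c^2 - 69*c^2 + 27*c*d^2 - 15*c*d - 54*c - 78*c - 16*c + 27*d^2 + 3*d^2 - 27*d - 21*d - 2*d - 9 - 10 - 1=-54*c^3 - 177*c^2 - 148*c + d^2*(27*c + 30) + d*(27*c^2 - 15*c - 50) - 20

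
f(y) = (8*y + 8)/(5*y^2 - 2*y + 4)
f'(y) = (2 - 10*y)*(8*y + 8)/(5*y^2 - 2*y + 4)^2 + 8/(5*y^2 - 2*y + 4)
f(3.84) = 0.55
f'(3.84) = -0.17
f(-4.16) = -0.26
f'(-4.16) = -0.03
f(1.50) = 1.63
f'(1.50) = -1.08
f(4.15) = 0.50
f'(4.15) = -0.15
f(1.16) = 2.06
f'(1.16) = -1.40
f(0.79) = 2.58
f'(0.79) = -1.31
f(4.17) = 0.50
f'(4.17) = -0.14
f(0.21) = 2.55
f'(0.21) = 2.04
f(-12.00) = -0.12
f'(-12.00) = -0.00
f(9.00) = 0.20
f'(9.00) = -0.03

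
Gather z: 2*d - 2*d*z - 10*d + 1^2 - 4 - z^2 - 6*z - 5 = -8*d - z^2 + z*(-2*d - 6) - 8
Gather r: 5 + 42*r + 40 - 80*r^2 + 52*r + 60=-80*r^2 + 94*r + 105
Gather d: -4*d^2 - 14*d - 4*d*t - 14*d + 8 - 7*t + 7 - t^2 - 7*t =-4*d^2 + d*(-4*t - 28) - t^2 - 14*t + 15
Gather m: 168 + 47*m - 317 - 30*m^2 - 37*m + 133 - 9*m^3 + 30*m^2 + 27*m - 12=-9*m^3 + 37*m - 28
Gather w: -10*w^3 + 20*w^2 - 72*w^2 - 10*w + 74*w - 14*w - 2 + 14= -10*w^3 - 52*w^2 + 50*w + 12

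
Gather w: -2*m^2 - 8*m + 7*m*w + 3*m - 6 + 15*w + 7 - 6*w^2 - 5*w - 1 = -2*m^2 - 5*m - 6*w^2 + w*(7*m + 10)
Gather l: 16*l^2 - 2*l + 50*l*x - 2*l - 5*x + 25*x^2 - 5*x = 16*l^2 + l*(50*x - 4) + 25*x^2 - 10*x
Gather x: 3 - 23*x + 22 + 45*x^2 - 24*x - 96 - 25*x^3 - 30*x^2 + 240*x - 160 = -25*x^3 + 15*x^2 + 193*x - 231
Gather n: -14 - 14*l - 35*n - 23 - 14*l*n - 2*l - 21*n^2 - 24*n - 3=-16*l - 21*n^2 + n*(-14*l - 59) - 40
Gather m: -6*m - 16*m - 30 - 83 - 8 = -22*m - 121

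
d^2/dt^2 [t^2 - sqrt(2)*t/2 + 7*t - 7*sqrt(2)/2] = 2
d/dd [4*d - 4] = 4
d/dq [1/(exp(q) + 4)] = -exp(q)/(exp(q) + 4)^2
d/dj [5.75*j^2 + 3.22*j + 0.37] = 11.5*j + 3.22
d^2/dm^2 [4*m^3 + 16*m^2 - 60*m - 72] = 24*m + 32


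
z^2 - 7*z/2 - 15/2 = (z - 5)*(z + 3/2)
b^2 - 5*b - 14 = (b - 7)*(b + 2)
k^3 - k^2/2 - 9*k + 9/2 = (k - 3)*(k - 1/2)*(k + 3)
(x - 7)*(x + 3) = x^2 - 4*x - 21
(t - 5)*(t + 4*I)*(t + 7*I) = t^3 - 5*t^2 + 11*I*t^2 - 28*t - 55*I*t + 140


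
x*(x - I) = x^2 - I*x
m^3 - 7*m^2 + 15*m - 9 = (m - 3)^2*(m - 1)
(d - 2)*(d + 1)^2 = d^3 - 3*d - 2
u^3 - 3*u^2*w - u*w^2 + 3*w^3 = (u - 3*w)*(u - w)*(u + w)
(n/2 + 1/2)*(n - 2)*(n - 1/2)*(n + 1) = n^4/2 - n^3/4 - 3*n^2/2 - n/4 + 1/2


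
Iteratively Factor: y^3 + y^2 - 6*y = (y + 3)*(y^2 - 2*y) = y*(y + 3)*(y - 2)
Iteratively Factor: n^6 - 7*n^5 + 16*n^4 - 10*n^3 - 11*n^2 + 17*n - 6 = (n - 1)*(n^5 - 6*n^4 + 10*n^3 - 11*n + 6) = (n - 1)*(n + 1)*(n^4 - 7*n^3 + 17*n^2 - 17*n + 6) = (n - 2)*(n - 1)*(n + 1)*(n^3 - 5*n^2 + 7*n - 3) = (n - 2)*(n - 1)^2*(n + 1)*(n^2 - 4*n + 3) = (n - 2)*(n - 1)^3*(n + 1)*(n - 3)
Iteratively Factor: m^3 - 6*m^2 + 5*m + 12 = (m + 1)*(m^2 - 7*m + 12) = (m - 4)*(m + 1)*(m - 3)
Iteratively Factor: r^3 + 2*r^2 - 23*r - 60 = (r + 3)*(r^2 - r - 20) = (r + 3)*(r + 4)*(r - 5)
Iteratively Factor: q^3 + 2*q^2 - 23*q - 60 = (q + 4)*(q^2 - 2*q - 15) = (q + 3)*(q + 4)*(q - 5)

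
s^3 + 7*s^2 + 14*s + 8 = (s + 1)*(s + 2)*(s + 4)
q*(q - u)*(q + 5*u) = q^3 + 4*q^2*u - 5*q*u^2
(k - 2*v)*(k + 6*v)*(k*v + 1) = k^3*v + 4*k^2*v^2 + k^2 - 12*k*v^3 + 4*k*v - 12*v^2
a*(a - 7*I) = a^2 - 7*I*a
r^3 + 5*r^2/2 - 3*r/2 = r*(r - 1/2)*(r + 3)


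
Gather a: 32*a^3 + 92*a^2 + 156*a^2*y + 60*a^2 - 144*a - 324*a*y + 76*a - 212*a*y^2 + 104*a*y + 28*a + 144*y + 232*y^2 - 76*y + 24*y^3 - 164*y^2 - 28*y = 32*a^3 + a^2*(156*y + 152) + a*(-212*y^2 - 220*y - 40) + 24*y^3 + 68*y^2 + 40*y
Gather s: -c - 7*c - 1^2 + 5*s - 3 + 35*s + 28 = -8*c + 40*s + 24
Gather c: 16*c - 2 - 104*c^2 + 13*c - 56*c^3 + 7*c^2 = -56*c^3 - 97*c^2 + 29*c - 2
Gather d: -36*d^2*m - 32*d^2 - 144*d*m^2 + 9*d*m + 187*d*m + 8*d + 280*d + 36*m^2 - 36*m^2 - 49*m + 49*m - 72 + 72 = d^2*(-36*m - 32) + d*(-144*m^2 + 196*m + 288)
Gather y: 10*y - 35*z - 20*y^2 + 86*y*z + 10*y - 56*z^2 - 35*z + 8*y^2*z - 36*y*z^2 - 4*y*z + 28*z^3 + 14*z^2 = y^2*(8*z - 20) + y*(-36*z^2 + 82*z + 20) + 28*z^3 - 42*z^2 - 70*z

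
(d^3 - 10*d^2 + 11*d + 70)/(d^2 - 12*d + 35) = d + 2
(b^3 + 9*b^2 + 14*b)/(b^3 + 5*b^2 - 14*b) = (b + 2)/(b - 2)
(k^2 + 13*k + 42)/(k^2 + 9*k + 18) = (k + 7)/(k + 3)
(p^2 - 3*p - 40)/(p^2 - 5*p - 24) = (p + 5)/(p + 3)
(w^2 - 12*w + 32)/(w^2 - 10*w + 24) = (w - 8)/(w - 6)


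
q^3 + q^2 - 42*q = q*(q - 6)*(q + 7)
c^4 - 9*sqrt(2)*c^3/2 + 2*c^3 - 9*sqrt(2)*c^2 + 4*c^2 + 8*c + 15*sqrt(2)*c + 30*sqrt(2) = (c + 2)*(c - 3*sqrt(2))*(c - 5*sqrt(2)/2)*(c + sqrt(2))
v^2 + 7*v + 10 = (v + 2)*(v + 5)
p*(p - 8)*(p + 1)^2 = p^4 - 6*p^3 - 15*p^2 - 8*p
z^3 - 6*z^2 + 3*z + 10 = (z - 5)*(z - 2)*(z + 1)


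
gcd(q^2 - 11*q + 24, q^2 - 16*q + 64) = q - 8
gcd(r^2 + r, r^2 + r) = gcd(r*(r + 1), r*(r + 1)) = r^2 + r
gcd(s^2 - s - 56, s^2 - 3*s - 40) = s - 8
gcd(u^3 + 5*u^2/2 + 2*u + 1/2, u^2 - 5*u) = 1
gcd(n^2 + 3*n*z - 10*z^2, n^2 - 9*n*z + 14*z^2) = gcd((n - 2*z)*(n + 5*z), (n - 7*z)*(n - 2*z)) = -n + 2*z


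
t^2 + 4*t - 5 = (t - 1)*(t + 5)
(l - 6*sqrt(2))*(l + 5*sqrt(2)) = l^2 - sqrt(2)*l - 60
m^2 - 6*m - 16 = (m - 8)*(m + 2)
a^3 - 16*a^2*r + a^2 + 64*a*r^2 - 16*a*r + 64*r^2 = (a + 1)*(a - 8*r)^2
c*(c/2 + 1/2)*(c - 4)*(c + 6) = c^4/2 + 3*c^3/2 - 11*c^2 - 12*c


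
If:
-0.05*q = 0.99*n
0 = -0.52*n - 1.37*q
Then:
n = 0.00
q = 0.00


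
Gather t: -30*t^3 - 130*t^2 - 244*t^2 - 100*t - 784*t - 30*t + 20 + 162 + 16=-30*t^3 - 374*t^2 - 914*t + 198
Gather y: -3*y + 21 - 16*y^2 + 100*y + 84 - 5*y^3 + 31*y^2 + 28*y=-5*y^3 + 15*y^2 + 125*y + 105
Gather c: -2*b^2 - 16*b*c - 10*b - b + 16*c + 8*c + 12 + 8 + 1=-2*b^2 - 11*b + c*(24 - 16*b) + 21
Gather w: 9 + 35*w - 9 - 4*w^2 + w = -4*w^2 + 36*w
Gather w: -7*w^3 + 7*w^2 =-7*w^3 + 7*w^2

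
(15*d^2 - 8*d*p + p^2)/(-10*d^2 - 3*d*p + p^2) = (-3*d + p)/(2*d + p)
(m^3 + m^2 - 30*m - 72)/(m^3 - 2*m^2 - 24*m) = (m + 3)/m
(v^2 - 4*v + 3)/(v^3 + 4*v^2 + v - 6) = (v - 3)/(v^2 + 5*v + 6)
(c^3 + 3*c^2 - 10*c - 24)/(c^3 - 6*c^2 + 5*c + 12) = (c^2 + 6*c + 8)/(c^2 - 3*c - 4)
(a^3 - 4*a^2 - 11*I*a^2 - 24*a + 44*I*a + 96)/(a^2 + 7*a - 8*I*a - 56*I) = (a^2 - a*(4 + 3*I) + 12*I)/(a + 7)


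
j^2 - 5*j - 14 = (j - 7)*(j + 2)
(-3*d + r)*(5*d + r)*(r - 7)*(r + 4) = -15*d^2*r^2 + 45*d^2*r + 420*d^2 + 2*d*r^3 - 6*d*r^2 - 56*d*r + r^4 - 3*r^3 - 28*r^2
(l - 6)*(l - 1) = l^2 - 7*l + 6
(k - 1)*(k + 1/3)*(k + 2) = k^3 + 4*k^2/3 - 5*k/3 - 2/3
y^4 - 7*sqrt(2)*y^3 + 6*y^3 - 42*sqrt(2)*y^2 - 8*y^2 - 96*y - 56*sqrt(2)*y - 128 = (y + 2)*(y + 4)*(y - 8*sqrt(2))*(y + sqrt(2))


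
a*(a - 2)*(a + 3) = a^3 + a^2 - 6*a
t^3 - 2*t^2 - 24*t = t*(t - 6)*(t + 4)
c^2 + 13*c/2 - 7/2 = (c - 1/2)*(c + 7)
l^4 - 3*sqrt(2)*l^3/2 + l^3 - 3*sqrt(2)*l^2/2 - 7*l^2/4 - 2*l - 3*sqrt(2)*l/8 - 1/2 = (l + 1/2)*(l - 2*sqrt(2))*(sqrt(2)*l/2 + 1/2)*(sqrt(2)*l + sqrt(2)/2)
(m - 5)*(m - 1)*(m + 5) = m^3 - m^2 - 25*m + 25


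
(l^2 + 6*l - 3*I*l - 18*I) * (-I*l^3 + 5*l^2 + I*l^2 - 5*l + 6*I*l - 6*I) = -I*l^5 + 2*l^4 - 5*I*l^4 + 10*l^3 - 3*I*l^3 + 6*l^2 - 45*I*l^2 + 90*l + 54*I*l - 108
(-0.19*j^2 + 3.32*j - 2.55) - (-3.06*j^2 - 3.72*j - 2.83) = 2.87*j^2 + 7.04*j + 0.28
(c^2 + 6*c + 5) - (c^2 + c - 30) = 5*c + 35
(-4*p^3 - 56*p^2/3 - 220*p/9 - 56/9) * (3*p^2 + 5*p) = -12*p^5 - 76*p^4 - 500*p^3/3 - 1268*p^2/9 - 280*p/9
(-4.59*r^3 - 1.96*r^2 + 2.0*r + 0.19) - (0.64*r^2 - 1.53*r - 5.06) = -4.59*r^3 - 2.6*r^2 + 3.53*r + 5.25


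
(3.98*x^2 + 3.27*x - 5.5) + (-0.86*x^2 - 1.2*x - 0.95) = 3.12*x^2 + 2.07*x - 6.45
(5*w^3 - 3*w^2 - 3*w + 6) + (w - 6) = 5*w^3 - 3*w^2 - 2*w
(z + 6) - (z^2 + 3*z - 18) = -z^2 - 2*z + 24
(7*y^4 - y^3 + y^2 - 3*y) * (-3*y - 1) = -21*y^5 - 4*y^4 - 2*y^3 + 8*y^2 + 3*y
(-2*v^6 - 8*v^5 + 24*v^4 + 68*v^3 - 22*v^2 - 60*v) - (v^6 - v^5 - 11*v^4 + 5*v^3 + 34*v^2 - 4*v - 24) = -3*v^6 - 7*v^5 + 35*v^4 + 63*v^3 - 56*v^2 - 56*v + 24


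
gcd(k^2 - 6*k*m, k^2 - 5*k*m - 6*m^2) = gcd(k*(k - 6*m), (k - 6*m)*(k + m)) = k - 6*m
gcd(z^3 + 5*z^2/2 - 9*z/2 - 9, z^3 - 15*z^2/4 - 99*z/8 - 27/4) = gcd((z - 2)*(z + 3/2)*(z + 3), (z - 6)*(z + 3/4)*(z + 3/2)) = z + 3/2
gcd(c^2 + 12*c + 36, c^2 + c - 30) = c + 6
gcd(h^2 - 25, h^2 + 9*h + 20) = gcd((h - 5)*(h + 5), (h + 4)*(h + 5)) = h + 5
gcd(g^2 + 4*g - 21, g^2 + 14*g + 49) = g + 7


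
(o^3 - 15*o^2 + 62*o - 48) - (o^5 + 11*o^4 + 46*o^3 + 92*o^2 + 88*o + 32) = -o^5 - 11*o^4 - 45*o^3 - 107*o^2 - 26*o - 80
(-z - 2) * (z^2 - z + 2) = -z^3 - z^2 - 4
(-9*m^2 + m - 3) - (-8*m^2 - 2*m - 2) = -m^2 + 3*m - 1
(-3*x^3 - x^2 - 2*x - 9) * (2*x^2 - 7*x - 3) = -6*x^5 + 19*x^4 + 12*x^3 - x^2 + 69*x + 27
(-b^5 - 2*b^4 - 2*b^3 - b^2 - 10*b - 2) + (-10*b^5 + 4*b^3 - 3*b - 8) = -11*b^5 - 2*b^4 + 2*b^3 - b^2 - 13*b - 10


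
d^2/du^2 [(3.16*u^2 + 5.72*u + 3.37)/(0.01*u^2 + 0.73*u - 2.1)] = (-0.044992*u^3 + 0.400182*u^2 + 0.868325999999997*u + 49.142006)/(1.0e-6*u^6 + 0.000219*u^5 + 0.015357*u^4 + 0.297037*u^3 - 3.22497*u^2 + 9.6579*u - 9.261)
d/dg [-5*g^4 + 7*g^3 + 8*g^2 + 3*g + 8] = -20*g^3 + 21*g^2 + 16*g + 3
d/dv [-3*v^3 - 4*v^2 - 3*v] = -9*v^2 - 8*v - 3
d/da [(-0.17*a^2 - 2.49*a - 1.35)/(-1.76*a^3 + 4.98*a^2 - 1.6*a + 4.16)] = (-0.2992*a^4 - 8.7648*a^3 + 5.5442*a^2 + 12.0316*a - 12.5184)/(3.0976*a^6 - 17.5296*a^5 + 30.4324*a^4 - 30.5792*a^3 + 43.9936*a^2 - 13.312*a + 17.3056)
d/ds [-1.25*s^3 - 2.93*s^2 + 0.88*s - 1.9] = -3.75*s^2 - 5.86*s + 0.88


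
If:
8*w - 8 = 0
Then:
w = 1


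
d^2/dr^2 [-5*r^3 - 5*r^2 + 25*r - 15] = -30*r - 10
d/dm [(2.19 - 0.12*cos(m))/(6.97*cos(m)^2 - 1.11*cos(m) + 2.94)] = (-0.8364*cos(m)^2 + 30.5286*cos(m) - 2.0781)*sin(m)/(48.5809*cos(m)^4 - 15.4734*cos(m)^3 + 42.2157*cos(m)^2 - 6.5268*cos(m) + 8.6436)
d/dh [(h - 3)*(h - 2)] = 2*h - 5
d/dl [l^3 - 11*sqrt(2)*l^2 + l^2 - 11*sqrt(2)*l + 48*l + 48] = 3*l^2 - 22*sqrt(2)*l + 2*l - 11*sqrt(2) + 48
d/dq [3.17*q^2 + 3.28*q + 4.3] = 6.34*q + 3.28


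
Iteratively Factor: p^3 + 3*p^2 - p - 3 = (p + 3)*(p^2 - 1) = (p + 1)*(p + 3)*(p - 1)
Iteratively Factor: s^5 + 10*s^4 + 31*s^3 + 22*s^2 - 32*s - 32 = (s + 2)*(s^4 + 8*s^3 + 15*s^2 - 8*s - 16) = (s + 1)*(s + 2)*(s^3 + 7*s^2 + 8*s - 16) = (s - 1)*(s + 1)*(s + 2)*(s^2 + 8*s + 16) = (s - 1)*(s + 1)*(s + 2)*(s + 4)*(s + 4)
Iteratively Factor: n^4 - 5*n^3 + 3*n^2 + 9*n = (n - 3)*(n^3 - 2*n^2 - 3*n) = (n - 3)^2*(n^2 + n) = (n - 3)^2*(n + 1)*(n)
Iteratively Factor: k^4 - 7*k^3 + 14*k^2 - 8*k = (k)*(k^3 - 7*k^2 + 14*k - 8) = k*(k - 1)*(k^2 - 6*k + 8) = k*(k - 2)*(k - 1)*(k - 4)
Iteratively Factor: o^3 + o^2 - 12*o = (o - 3)*(o^2 + 4*o) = o*(o - 3)*(o + 4)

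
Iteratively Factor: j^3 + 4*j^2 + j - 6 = (j + 3)*(j^2 + j - 2) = (j + 2)*(j + 3)*(j - 1)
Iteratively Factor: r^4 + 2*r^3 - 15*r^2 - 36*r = (r + 3)*(r^3 - r^2 - 12*r) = r*(r + 3)*(r^2 - r - 12) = r*(r - 4)*(r + 3)*(r + 3)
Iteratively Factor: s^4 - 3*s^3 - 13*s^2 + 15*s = (s - 5)*(s^3 + 2*s^2 - 3*s) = s*(s - 5)*(s^2 + 2*s - 3) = s*(s - 5)*(s + 3)*(s - 1)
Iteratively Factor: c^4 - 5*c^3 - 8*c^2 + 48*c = (c + 3)*(c^3 - 8*c^2 + 16*c) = (c - 4)*(c + 3)*(c^2 - 4*c) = c*(c - 4)*(c + 3)*(c - 4)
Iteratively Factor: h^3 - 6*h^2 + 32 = (h - 4)*(h^2 - 2*h - 8) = (h - 4)^2*(h + 2)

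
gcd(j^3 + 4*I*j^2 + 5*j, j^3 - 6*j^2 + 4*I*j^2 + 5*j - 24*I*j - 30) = j^2 + 4*I*j + 5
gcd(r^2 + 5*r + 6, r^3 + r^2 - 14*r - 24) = r^2 + 5*r + 6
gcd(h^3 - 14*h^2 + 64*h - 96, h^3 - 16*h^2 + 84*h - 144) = h^2 - 10*h + 24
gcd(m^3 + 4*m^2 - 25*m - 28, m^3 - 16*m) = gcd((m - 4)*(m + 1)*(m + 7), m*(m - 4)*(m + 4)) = m - 4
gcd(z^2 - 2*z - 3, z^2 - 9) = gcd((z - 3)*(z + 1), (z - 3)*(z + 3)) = z - 3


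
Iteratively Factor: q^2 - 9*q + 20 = (q - 5)*(q - 4)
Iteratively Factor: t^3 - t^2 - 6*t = (t)*(t^2 - t - 6) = t*(t - 3)*(t + 2)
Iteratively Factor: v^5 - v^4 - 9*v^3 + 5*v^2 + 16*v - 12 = (v - 1)*(v^4 - 9*v^2 - 4*v + 12) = (v - 3)*(v - 1)*(v^3 + 3*v^2 - 4) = (v - 3)*(v - 1)*(v + 2)*(v^2 + v - 2) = (v - 3)*(v - 1)^2*(v + 2)*(v + 2)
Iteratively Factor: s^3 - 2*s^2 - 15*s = (s + 3)*(s^2 - 5*s) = s*(s + 3)*(s - 5)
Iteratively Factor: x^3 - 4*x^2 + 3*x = (x - 1)*(x^2 - 3*x) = x*(x - 1)*(x - 3)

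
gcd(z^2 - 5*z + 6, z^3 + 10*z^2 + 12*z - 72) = z - 2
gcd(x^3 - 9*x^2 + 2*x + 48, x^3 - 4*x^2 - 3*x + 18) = x^2 - x - 6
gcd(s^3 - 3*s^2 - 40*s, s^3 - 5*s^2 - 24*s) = s^2 - 8*s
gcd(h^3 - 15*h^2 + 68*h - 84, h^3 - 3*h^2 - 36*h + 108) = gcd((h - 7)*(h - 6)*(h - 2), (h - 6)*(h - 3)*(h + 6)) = h - 6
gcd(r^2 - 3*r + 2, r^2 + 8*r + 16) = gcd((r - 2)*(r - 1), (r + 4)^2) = 1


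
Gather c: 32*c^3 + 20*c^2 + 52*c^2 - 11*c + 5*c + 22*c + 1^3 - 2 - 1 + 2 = 32*c^3 + 72*c^2 + 16*c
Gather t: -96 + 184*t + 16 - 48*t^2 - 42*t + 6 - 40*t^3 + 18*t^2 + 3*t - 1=-40*t^3 - 30*t^2 + 145*t - 75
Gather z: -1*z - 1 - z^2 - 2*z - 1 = -z^2 - 3*z - 2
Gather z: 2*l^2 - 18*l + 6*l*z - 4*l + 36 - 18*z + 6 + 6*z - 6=2*l^2 - 22*l + z*(6*l - 12) + 36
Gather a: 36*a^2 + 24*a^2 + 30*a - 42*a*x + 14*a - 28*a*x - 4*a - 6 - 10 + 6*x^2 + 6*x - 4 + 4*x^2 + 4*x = 60*a^2 + a*(40 - 70*x) + 10*x^2 + 10*x - 20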